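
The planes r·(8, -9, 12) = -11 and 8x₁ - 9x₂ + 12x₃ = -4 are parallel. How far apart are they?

With common normal n = (8, -9, 12) (|n| = 17), the distance is |(-11) − (-4)|/|n| = 7/17.

7/17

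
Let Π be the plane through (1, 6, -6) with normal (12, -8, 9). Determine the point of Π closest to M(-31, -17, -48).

(-7, -33, -30)

The perpendicular from M has direction n = (12, -8, 9): r = (-31, -17, -48) + λ(12, -8, 9).
Substitute into the plane: n·(M + λn) = -90 gives -668 + 289λ = -90, so λ = 2.
Foot = (-31, -17, -48) + 2·(12, -8, 9) = (-7, -33, -30).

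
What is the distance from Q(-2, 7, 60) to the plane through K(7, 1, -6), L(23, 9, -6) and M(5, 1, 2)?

2

KL = (16, 8, 0) and KM = (-2, 0, 8), so a normal is n = KL × KM = (64, -128, 16).
d = |64·(-2) + (-128)·7 + 16·60 − 224| / √(4096 + 16384 + 256) = |-288| / 144 = 2.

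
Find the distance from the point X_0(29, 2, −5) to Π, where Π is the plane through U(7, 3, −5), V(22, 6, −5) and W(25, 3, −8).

UV = (15, 3, 0) and UW = (18, 0, −3), so a normal is n = UV × UW = (−9, 45, −54).
Then n·(29, 2, −5) − 342 = −243.
|n| = √(81 + 2025 + 2916) = 9√62, so the distance is |-243|/(9√62) = 27√62/62.

27/√62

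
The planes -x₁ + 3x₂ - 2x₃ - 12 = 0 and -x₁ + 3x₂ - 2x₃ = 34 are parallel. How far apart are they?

11√14/7

Both planes have normal n = (-1, 3, -2), |n| = √14. Any point on the first plane is at distance |34 − 12|/|n| = 22/√14 = 11√14/7 from the second.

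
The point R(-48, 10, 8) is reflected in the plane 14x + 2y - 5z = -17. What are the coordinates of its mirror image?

n = (14, 2, -5), |n|² = 225, n·R − (-17) = -675, so t = -675/225 = -3.
Foot F = R − (-3)·n = (-6, 16, -7); the reflection is 2F − R = (36, 22, -22).

(36, 22, -22)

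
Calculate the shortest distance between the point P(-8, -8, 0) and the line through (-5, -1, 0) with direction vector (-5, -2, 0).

Direction vector d = (-5, -2, 0).
AP = (-3, -7, 0), and AP × d = (0, 0, -29).
|AP × d|² = 841 and |d|² = 29, so the distance is √(841/29) = √29.

√29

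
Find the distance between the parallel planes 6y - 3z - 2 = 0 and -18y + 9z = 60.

Divide the second equation by -3 to match normals: 6y - 3z = -20.
With common normal n = (0, 6, -3) (|n| = 3√5), the distance is |2 − (-20)|/|n| = 22/(3√5).

22/(3√5)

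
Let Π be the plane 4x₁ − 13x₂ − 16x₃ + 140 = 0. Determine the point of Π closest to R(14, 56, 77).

(30, 4, 13)

n = (4, −13, −16), |n|² = 441, and n·R − (-140) = -1764.
t = -1764/441 = -4, so the foot is R − t·n = (14, 56, 77) − (-4)·(4, −13, −16) = (30, 4, 13).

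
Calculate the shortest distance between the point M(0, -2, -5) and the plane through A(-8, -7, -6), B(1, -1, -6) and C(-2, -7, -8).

AB = (9, 6, 0) and AC = (6, 0, -2), so a normal is n = AB × AC = (-12, 18, -36).
Then n·(0, -2, -5) - 186 = -42.
|n| = √(144 + 324 + 1296) = 42, so the distance is |-42|/42 = 1.

1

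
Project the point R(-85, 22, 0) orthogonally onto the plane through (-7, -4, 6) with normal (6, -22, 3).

n = (6, -22, 3), |n|² = 529, and n·R − 64 = -1058.
t = -1058/529 = -2, so the foot is R − t·n = (-85, 22, 0) − (-2)·(6, -22, 3) = (-73, -22, 6).

(-73, -22, 6)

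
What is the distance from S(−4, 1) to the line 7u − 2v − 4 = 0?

The normal to the line is n = (7, −2) with |n| = √53.
|n·S − 4| = |-30 − 4| = 34, so the distance is 34/√53 = 34√53/53.

34/√53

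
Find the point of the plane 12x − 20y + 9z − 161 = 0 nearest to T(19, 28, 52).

(487/25, 136/5, 1309/25)

n = (12, −20, 9), |n|² = 625, and n·T − 161 = -25.
t = -25/625 = -1/25, so the foot is T − t·n = (19, 28, 52) − (-1/25)·(12, −20, 9) = (487/25, 136/5, 1309/25).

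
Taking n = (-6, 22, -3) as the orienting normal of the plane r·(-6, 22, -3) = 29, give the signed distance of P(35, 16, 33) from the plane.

n·P − 29 = 14.
|n| = 23, so the signed distance is 14/23.

14/23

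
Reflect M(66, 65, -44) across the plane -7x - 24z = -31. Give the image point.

(80, 65, 4)

n = (-7, 0, -24), |n|² = 625, n·M − (-31) = 625, so t = 625/625 = 1.
Foot F = M − 1·n = (73, 65, -20); the reflection is 2F − M = (80, 65, 4).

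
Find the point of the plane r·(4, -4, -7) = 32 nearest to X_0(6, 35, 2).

The perpendicular from X_0 has direction n = (4, -4, -7): r = (6, 35, 2) + t(4, -4, -7).
Substitute into the plane: n·(X_0 + tn) = 32 gives -130 + 81t = 32, so t = 2.
Foot = (6, 35, 2) + 2·(4, -4, -7) = (14, 27, -12).

(14, 27, -12)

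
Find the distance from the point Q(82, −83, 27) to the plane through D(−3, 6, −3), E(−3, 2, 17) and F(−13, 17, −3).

DE = (0, −4, 20) and DF = (−10, 11, 0), so a normal is n = DE × DF = (−220, −200, −40).
d = |(-220)·82 + (-200)·(-83) + (-40)·27 − (-420)| / √(48400 + 40000 + 1600) = |-2100| / 300 = 7.

7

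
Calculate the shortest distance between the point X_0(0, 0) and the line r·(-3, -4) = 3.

d = |(-3)·0 + (-4)·0 − 3| / √(9 + 16) = |-3|/5 = 3/5.

3/5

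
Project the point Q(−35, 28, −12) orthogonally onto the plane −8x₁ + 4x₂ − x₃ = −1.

(5, 8, -7)

n = (−8, 4, −1), |n|² = 81, and n·Q − (-1) = 405.
t = 405/81 = 5, so the foot is Q − t·n = (−35, 28, −12) − 5·(−8, 4, −1) = (5, 8, −7).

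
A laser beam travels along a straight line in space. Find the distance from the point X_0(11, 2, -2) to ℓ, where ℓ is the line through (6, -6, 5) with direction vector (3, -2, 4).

Direction vector d = (3, -2, 4).
AP = (5, 8, -7), and AP × d = (18, -41, -34).
|AP × d|² = 3161 and |d|² = 29, so the distance is √(3161/29) = √109.

√109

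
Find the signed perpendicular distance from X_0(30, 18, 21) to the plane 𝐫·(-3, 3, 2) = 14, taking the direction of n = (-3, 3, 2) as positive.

-4√22/11

n·X_0 − 14 = -8.
|n| = √22, so the signed distance is -4√22/11.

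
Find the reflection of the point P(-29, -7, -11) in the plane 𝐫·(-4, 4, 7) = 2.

With n = (-4, 4, 7), the signed offset is (n·P − 2)/|n|² = 9/81 = 1/9.
P' = P − 2t·n = (-29, -7, -11) − (2/9)·(-4, 4, 7) = (-253/9, -71/9, -113/9).

(-253/9, -71/9, -113/9)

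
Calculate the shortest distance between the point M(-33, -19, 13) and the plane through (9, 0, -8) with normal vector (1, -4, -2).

The plane has equation n·(r − (9, 0, -8)) = 0, i.e. n·r = 25.
Then n·(-33, -19, 13) - 25 = -8.
|n| = √(1 + 16 + 4) = √21, so the distance is |-8|/√21 = 8√21/21.

8√21/21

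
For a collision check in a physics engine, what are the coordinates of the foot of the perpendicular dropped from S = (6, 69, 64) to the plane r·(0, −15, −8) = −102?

(6, -6, 24)

The perpendicular from S has direction n = (0, −15, −8): r = (6, 69, 64) + t(0, −15, −8).
Substitute into the plane: n·(S + tn) = -102 gives -1547 + 289t = -102, so t = 5.
Foot = (6, 69, 64) + 5·(0, −15, −8) = (6, −6, 24).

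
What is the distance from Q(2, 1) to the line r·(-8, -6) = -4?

9/5

d = |(-8)·2 + (-6)·1 − (-4)| / √(64 + 36) = |-18|/10 = 9/5.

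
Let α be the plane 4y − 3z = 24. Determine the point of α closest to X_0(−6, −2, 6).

The perpendicular from X_0 has direction n = (0, 4, −3): r = (−6, −2, 6) + μ(0, 4, −3).
Substitute into the plane: n·(X_0 + μn) = 24 gives -26 + 25μ = 24, so μ = 2.
Foot = (−6, −2, 6) + 2·(0, 4, −3) = (−6, 6, 0).

(-6, 6, 0)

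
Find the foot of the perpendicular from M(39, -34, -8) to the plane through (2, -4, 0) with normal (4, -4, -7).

(23, -18, 20)

n = (4, -4, -7), |n|² = 81, and n·M − 24 = 324.
t = 324/81 = 4, so the foot is M − t·n = (39, -34, -8) − 4·(4, -4, -7) = (23, -18, 20).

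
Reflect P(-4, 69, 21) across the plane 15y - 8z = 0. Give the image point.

With n = (0, 15, -8), the signed offset is (n·P − 0)/|n|² = 867/289 = 3.
P' = P − 2t·n = (-4, 69, 21) − 6·(0, 15, -8) = (-4, -21, 69).

(-4, -21, 69)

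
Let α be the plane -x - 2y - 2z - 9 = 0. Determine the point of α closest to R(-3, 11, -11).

n = (-1, -2, -2), |n|² = 9, and n·R − 9 = -6.
t = -6/9 = -2/3, so the foot is R − t·n = (-3, 11, -11) − (-2/3)·(-1, -2, -2) = (-11/3, 29/3, -37/3).

(-11/3, 29/3, -37/3)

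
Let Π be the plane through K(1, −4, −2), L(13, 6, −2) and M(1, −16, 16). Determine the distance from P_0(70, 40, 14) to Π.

KL = (12, 10, 0) and KM = (0, −12, 18), so a normal is n = KL × KM = (180, −216, −144).
d = |180·70 + (-216)·40 + (-144)·14 − 1332| / √(32400 + 46656 + 20736) = |612| / (36√77) = 17√77/77.

17/√77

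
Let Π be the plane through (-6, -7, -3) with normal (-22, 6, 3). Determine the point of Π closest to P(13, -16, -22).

n = (-22, 6, 3), |n|² = 529, and n·P − 81 = -529.
t = -529/529 = -1, so the foot is P − t·n = (13, -16, -22) − (-1)·(-22, 6, 3) = (-9, -10, -19).

(-9, -10, -19)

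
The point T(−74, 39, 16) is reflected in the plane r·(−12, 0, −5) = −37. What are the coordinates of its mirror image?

(46, 39, 66)

With n = (−12, 0, −5), the signed offset is (n·T − (-37))/|n|² = 845/169 = 5.
T' = T − 2t·n = (−74, 39, 16) − 10·(−12, 0, −5) = (46, 39, 66).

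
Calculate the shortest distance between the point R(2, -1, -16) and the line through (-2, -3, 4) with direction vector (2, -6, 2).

2√94

Direction vector d = (2, -6, 2).
AP = (4, 2, -20), and AP × d = (-116, -48, -28).
|AP × d|² = 16544 and |d|² = 44, so the distance is √(16544/44) = √376 = 2√94.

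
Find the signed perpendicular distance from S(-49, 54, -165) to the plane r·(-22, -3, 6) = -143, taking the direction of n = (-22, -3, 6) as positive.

3

n·S − (-143) = 69.
|n| = 23, so the signed distance is 69/23 = 3.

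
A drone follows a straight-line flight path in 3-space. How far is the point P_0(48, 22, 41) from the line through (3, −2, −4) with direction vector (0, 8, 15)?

Direction vector d = (0, 8, 15).
AP = (45, 24, 45), and AP × d = (0, −675, 360).
|AP × d|² = 585225 and |d|² = 289, so the distance is √(585225/289) = √2025 = 45.

45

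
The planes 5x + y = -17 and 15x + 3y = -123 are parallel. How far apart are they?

12√26/13

Divide the second equation by 3 to match normals: 5x + y = -41.
With common normal n = (5, 1, 0) (|n| = √26), the distance is |(-17) − (-41)|/|n| = 24/√26.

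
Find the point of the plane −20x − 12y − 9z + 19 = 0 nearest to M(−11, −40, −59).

The perpendicular from M has direction n = (−20, −12, −9): r = (−11, −40, −59) + μ(−20, −12, −9).
Substitute into the plane: n·(M + μn) = -19 gives 1231 + 625μ = -19, so μ = -2.
Foot = (−11, −40, −59) + (-2)·(−20, −12, −9) = (29, −16, −41).

(29, -16, -41)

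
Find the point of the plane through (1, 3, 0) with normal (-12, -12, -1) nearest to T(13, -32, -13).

(25, -20, -12)

The perpendicular from T has direction n = (-12, -12, -1): r = (13, -32, -13) + λ(-12, -12, -1).
Substitute into the plane: n·(T + λn) = -48 gives 241 + 289λ = -48, so λ = -1.
Foot = (13, -32, -13) + (-1)·(-12, -12, -1) = (25, -20, -12).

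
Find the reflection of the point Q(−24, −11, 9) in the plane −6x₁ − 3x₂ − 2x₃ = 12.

With n = (−6, −3, −2), the signed offset is (n·Q − 12)/|n|² = 147/49 = 3.
Q' = Q − 2t·n = (−24, −11, 9) − 6·(−6, −3, −2) = (12, 7, 21).

(12, 7, 21)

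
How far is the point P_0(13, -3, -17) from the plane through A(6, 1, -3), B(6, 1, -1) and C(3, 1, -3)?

4

AB = (0, 0, 2) and AC = (-3, 0, 0), so a normal is n = AB × AC = (0, -6, 0).
d = |(-6)·(-3) − (-6)| / √(0 + 36 + 0) = |24| / 6 = 4.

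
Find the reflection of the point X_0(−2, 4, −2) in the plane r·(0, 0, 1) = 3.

With n = (0, 0, 1), the signed offset is (n·X_0 − 3)/|n|² = -5/1 = -5.
X_0' = X_0 − 2t·n = (−2, 4, −2) − (-10)·(0, 0, 1) = (−2, 4, 8).

(-2, 4, 8)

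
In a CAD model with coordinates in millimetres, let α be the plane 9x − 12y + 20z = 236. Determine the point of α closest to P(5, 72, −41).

(32, 36, 19)

The perpendicular from P has direction n = (9, −12, 20): r = (5, 72, −41) + λ(9, −12, 20).
Substitute into the plane: n·(P + λn) = 236 gives -1639 + 625λ = 236, so λ = 3.
Foot = (5, 72, −41) + 3·(9, −12, 20) = (32, 36, 19).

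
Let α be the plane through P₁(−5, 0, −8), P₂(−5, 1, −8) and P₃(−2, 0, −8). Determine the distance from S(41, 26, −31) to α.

P₁P₂ = (0, 1, 0) and P₁P₃ = (3, 0, 0), so a normal is n = P₁P₂ × P₁P₃ = (0, 0, −3).
d = |(-3)·(-31) − 24| / √(0 + 0 + 9) = |69| / 3 = 23.

23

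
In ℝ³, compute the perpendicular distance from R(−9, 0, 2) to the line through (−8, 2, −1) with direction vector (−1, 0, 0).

√13

Direction vector d = (−1, 0, 0).
AP = (−1, −2, 3), and AP × d = (0, −3, −2).
|AP × d|² = 13 and |d|² = 1, so the distance is √13.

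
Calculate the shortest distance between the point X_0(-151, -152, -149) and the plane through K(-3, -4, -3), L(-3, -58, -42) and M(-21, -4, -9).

8

KL = (0, -54, -39) and KM = (-18, 0, -6), so a normal is n = KL × KM = (324, 702, -972).
d = |324·(-151) + 702·(-152) + (-972)·(-149) − (-864)| / √(104976 + 492804 + 944784) = |-9936| / 1242 = 8.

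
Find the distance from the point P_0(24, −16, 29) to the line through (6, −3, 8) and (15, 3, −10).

A direction vector is d = (9, 6, −18).
AP = (18, −13, 21); AP·d = -294, |AP|² = 934, |d|² = 441.
distance² = |AP|² − (AP·d)²/|d|² = 934 − 86436/441 = 738, so the distance is 3√82.

3√82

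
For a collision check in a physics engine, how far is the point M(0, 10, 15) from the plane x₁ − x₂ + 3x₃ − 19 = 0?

16/√11

Normal vector n = (1, −1, 3), and n·(0, 10, 15) − 19 = 16.
|n| = √(1 + 1 + 9) = √11, so the distance is |16|/√11 = 16√11/11.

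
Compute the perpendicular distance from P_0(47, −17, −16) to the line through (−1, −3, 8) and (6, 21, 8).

2√769

A direction vector is d = (7, 24, 0).
AP = (48, −14, −24); AP·d = 0, |AP|² = 3076, |d|² = 625.
distance² = |AP|² − (AP·d)²/|d|² = 3076 − 0/625 = 3076, so the distance is 2√769.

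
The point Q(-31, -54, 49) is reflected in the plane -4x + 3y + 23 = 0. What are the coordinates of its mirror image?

(-179/5, -252/5, 49)

n = (-4, 3, 0), |n|² = 25, n·Q − (-23) = -15, so t = -15/25 = -3/5.
Foot F = Q − (-3/5)·n = (-167/5, -261/5, 49); the reflection is 2F − Q = (-179/5, -252/5, 49).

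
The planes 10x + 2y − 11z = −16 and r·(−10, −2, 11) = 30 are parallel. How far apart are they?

Divide the second equation by -1 to match normals: 10x + 2y − 11z = -30.
With common normal n = (10, 2, −11) (|n| = 15), the distance is |(-16) − (-30)|/|n| = 14/15.

14/15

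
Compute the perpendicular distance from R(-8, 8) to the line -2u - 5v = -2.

22/√29

d = |(-2)·(-8) + (-5)·8 − (-2)| / √(4 + 25) = |-22|/√29 = 22√29/29.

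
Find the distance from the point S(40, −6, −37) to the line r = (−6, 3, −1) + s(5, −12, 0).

Direction vector d = (5, −12, 0).
AP = (46, −9, −36); AP·d = 338, |AP|² = 3493, |d|² = 169.
distance² = |AP|² − (AP·d)²/|d|² = 3493 − 114244/169 = 2817, so the distance is 3√313.

3√313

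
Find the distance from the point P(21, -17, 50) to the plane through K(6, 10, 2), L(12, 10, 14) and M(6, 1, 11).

3√6/2

KL = (6, 0, 12) and KM = (0, -9, 9), so a normal is n = KL × KM = (108, -54, -54).
Then n·(21, -17, 50) - 0 = 486.
|n| = √(11664 + 2916 + 2916) = 54√6, so the distance is |486|/(54√6) = 9/√6.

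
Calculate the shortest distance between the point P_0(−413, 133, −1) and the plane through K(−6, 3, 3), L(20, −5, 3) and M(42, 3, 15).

KL = (26, −8, 0) and KM = (48, 0, 12), so a normal is n = KL × KM = (−96, −312, 384).
d = |(-96)·(-413) + (-312)·133 + 384·(-1) − 792| / √(9216 + 97344 + 147456) = |-3024| / 504 = 6.

6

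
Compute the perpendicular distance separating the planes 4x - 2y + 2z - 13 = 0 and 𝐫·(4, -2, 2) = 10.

√6/4

Both planes have normal n = (4, -2, 2), |n| = 2√6. Any point on the first plane is at distance |10 − 13|/|n| = 3/(2√6) from the second.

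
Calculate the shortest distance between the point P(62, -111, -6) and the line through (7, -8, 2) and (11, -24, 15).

9√82

A direction vector is d = (4, -16, 13).
AP = (55, -103, -8), and AP × d = (-1467, -747, -468).
|AP × d|² = 2929122 and |d|² = 441, so the distance is √(2929122/441) = √6642 = 9√82.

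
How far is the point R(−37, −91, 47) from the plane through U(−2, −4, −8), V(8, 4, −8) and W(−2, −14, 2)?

10√66/33

UV = (10, 8, 0) and UW = (0, −10, 10), so a normal is n = UV × UW = (80, −100, −100).
Then n·(−37, −91, 47) − 1040 = 400.
|n| = √(6400 + 10000 + 10000) = 20√66, so the distance is |400|/(20√66) = 20/√66.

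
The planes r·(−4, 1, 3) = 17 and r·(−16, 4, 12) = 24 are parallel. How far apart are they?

11/√26

Divide the second equation by 4 to match normals: −4x₁ + x₂ + 3x₃ = 6.
Both planes have normal n = (−4, 1, 3), |n| = √26. Any point on the first plane is at distance |6 − 17|/|n| = 11/√26 = 11√26/26 from the second.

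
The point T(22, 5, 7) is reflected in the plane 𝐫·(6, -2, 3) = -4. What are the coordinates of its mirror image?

(-14, 17, -11)

With n = (6, -2, 3), the signed offset is (n·T − (-4))/|n|² = 147/49 = 3.
T' = T − 2t·n = (22, 5, 7) − 6·(6, -2, 3) = (-14, 17, -11).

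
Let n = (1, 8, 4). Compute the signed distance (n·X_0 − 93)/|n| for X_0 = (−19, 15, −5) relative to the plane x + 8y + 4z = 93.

-4/3

n·X_0 − 93 = -12.
|n| = 9, so the signed distance is -12/9 = -4/3.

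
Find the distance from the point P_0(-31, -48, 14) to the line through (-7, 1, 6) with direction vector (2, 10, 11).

Direction vector d = (2, 10, 11).
AP = (-24, -49, 8); AP·d = -450, |AP|² = 3041, |d|² = 225.
distance² = |AP|² − (AP·d)²/|d|² = 3041 − 202500/225 = 2141, so the distance is √2141.

√2141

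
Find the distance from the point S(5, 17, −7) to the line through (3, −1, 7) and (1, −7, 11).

2√5

A direction vector is d = (−2, −6, 4).
AP = (2, 18, −14), and AP × d = (−12, 20, 24).
|AP × d|² = 1120 and |d|² = 56, so the distance is √(1120/56) = √20 = 2√5.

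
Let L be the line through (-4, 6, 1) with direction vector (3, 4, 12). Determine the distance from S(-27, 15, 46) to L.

√1114

Direction vector d = (3, 4, 12).
AP = (-23, 9, 45); AP·d = 507, |AP|² = 2635, |d|² = 169.
distance² = |AP|² − (AP·d)²/|d|² = 2635 − 257049/169 = 1114, so the distance is √1114.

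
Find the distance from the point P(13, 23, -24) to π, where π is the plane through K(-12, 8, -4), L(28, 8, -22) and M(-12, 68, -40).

1/5

KL = (40, 0, -18) and KM = (0, 60, -36), so a normal is n = KL × KM = (1080, 1440, 2400).
n = (1080, 1440, 2400); n·P − (-11040) = 600; |n| = 3000; distance = 600/3000 = 1/5.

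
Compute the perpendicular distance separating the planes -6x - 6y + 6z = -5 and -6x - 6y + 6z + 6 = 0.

With common normal n = (-6, -6, 6) (|n| = 6√3), the distance is |(-5) − (-6)|/|n| = 1/(6√3).

1/(6√3)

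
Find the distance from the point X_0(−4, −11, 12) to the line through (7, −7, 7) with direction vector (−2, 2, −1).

Direction vector d = (−2, 2, −1).
AP = (−11, −4, 5); AP·d = 9, |AP|² = 162, |d|² = 9.
distance² = |AP|² − (AP·d)²/|d|² = 162 − 81/9 = 153, so the distance is 3√17.

3√17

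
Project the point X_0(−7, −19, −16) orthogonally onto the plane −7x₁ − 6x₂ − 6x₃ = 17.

n = (−7, −6, −6), |n|² = 121, and n·X_0 − 17 = 242.
t = 242/121 = 2, so the foot is X_0 − t·n = (−7, −19, −16) − 2·(−7, −6, −6) = (7, −7, −4).

(7, -7, -4)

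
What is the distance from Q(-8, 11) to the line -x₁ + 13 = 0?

21

The normal to the line is n = (-1, 0) with |n| = 1.
|n·Q − (-13)| = |8 − (-13)| = 21, so the distance is 21/1 = 21.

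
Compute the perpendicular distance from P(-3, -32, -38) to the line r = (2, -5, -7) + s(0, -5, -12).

Direction vector d = (0, -5, -12).
AP = (-5, -27, -31); AP·d = 507, |AP|² = 1715, |d|² = 169.
distance² = |AP|² − (AP·d)²/|d|² = 1715 − 257049/169 = 194, so the distance is √194.

√194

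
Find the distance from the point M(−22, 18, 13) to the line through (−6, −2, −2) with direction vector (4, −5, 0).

Direction vector d = (4, −5, 0).
AP = (−16, 20, 15), and AP × d = (75, 60, 0).
|AP × d|² = 9225 and |d|² = 41, so the distance is √(9225/41) = √225 = 15.

15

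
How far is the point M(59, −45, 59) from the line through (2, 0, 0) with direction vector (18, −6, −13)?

3√914

Direction vector d = (18, −6, −13).
AP = (57, −45, 59); AP·d = 529, |AP|² = 8755, |d|² = 529.
distance² = |AP|² − (AP·d)²/|d|² = 8755 − 279841/529 = 8226, so the distance is 3√914.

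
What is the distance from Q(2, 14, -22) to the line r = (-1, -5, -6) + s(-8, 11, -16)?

Direction vector d = (-8, 11, -16).
AP = (3, 19, -16); AP·d = 441, |AP|² = 626, |d|² = 441.
distance² = |AP|² − (AP·d)²/|d|² = 626 − 194481/441 = 185, so the distance is √185.

√185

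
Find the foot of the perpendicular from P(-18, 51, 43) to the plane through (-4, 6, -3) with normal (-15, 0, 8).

The perpendicular from P has direction n = (-15, 0, 8): r = (-18, 51, 43) + t(-15, 0, 8).
Substitute into the plane: n·(P + tn) = 36 gives 614 + 289t = 36, so t = -2.
Foot = (-18, 51, 43) + (-2)·(-15, 0, 8) = (12, 51, 27).

(12, 51, 27)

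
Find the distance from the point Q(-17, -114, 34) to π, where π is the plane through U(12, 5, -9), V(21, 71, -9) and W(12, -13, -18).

UV = (9, 66, 0) and UW = (0, -18, -9), so a normal is n = UV × UW = (-594, 81, -162).
n = (-594, 81, -162); n·P − (-5265) = 621; |n| = 621; distance = 621/621 = 1.

1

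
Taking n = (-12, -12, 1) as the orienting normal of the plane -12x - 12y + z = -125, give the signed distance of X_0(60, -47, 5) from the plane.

-26/17

n·X_0 − (-125) = -26.
|n| = 17, so the signed distance is -26/17.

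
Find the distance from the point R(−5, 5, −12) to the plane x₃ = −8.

4

n = (0, 0, 1); n·P − (-8) = -4; |n| = 1; distance = 4/1 = 4.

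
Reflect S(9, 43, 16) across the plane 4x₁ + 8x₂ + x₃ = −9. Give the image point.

(-31, -37, 6)

n = (4, 8, 1), |n|² = 81, n·S − (-9) = 405, so t = 405/81 = 5.
Foot F = S − 5·n = (−11, 3, 11); the reflection is 2F − S = (−31, −37, 6).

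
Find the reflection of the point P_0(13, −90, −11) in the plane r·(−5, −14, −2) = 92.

(63, 50, 9)

With n = (−5, −14, −2), the signed offset is (n·P_0 − 92)/|n|² = 1125/225 = 5.
P_0' = P_0 − 2t·n = (13, −90, −11) − 10·(−5, −14, −2) = (63, 50, 9).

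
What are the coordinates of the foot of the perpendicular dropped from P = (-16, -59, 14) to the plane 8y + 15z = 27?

The perpendicular from P has direction n = (0, 8, 15): r = (-16, -59, 14) + μ(0, 8, 15).
Substitute into the plane: n·(P + μn) = 27 gives -262 + 289μ = 27, so μ = 1.
Foot = (-16, -59, 14) + 1·(0, 8, 15) = (-16, -51, 29).

(-16, -51, 29)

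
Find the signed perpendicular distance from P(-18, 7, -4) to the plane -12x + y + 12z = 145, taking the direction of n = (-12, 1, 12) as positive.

30/17

n·P − 145 = 30.
|n| = 17, so the signed distance is 30/17.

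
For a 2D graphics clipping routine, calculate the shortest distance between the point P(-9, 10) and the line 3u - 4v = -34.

d = |3·(-9) + (-4)·10 − (-34)| / √(9 + 16) = |-33|/5 = 33/5.

33/5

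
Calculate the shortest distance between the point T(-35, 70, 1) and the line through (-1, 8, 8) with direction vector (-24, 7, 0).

√2549

Direction vector d = (-24, 7, 0).
AP = (-34, 62, -7); AP·d = 1250, |AP|² = 5049, |d|² = 625.
distance² = |AP|² − (AP·d)²/|d|² = 5049 − 1562500/625 = 2549, so the distance is √2549.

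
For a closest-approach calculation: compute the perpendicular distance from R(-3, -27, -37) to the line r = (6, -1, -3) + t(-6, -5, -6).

19

Direction vector d = (-6, -5, -6).
AP = (-9, -26, -34); AP·d = 388, |AP|² = 1913, |d|² = 97.
distance² = |AP|² − (AP·d)²/|d|² = 1913 − 150544/97 = 361, so the distance is 19.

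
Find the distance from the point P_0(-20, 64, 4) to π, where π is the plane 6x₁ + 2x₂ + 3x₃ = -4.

Normal vector n = (6, 2, 3), and n·(-20, 64, 4) - (-4) = 24.
|n| = √(36 + 4 + 9) = 7, so the distance is |24|/7 = 24/7.

24/7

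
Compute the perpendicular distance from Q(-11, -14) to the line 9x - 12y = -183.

84/5

The normal to the line is n = (9, -12) with |n| = 15.
|n·Q − (-183)| = |69 − (-183)| = 252, so the distance is 252/15 = 84/5.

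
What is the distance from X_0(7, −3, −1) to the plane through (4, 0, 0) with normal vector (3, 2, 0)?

3/√13

The plane has equation n·(r − (4, 0, 0)) = 0, i.e. n·r = 12.
Then n·(7, −3, −1) − 12 = 3.
|n| = √(9 + 4 + 0) = √13, so the distance is |3|/√13 = 3√13/13.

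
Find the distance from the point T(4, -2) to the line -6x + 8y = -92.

26/5

d = |(-6)·4 + 8·(-2) − (-92)| / √(36 + 64) = |52|/10 = 26/5.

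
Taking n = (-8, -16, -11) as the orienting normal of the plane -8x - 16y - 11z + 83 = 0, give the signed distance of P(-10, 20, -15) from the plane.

n·P − (-83) = 8.
|n| = 21, so the signed distance is 8/21.

8/21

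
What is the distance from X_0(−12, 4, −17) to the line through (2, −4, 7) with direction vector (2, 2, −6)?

Direction vector d = (2, 2, −6).
AP = (−14, 8, −24), and AP × d = (0, −132, −44).
|AP × d|² = 19360 and |d|² = 44, so the distance is √(19360/44) = √440 = 2√110.

2√110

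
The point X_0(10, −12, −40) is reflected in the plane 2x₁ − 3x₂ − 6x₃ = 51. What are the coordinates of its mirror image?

(-10, 18, 20)

With n = (2, −3, −6), the signed offset is (n·X_0 − 51)/|n|² = 245/49 = 5.
X_0' = X_0 − 2t·n = (10, −12, −40) − 10·(2, −3, −6) = (−10, 18, 20).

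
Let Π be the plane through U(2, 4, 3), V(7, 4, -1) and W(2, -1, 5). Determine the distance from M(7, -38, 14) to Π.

UV = (5, 0, -4) and UW = (0, -5, 2), so a normal is n = UV × UW = (-20, -10, -25).
d = |(-20)·7 + (-10)·(-38) + (-25)·14 − (-155)| / √(400 + 100 + 625) = |45| / (15√5) = 3√5/5.

3√5/5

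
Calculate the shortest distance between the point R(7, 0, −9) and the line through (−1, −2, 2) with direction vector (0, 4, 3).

2√41

Direction vector d = (0, 4, 3).
AP = (8, 2, −11), and AP × d = (50, −24, 32).
|AP × d|² = 4100 and |d|² = 25, so the distance is √(4100/25) = √164 = 2√41.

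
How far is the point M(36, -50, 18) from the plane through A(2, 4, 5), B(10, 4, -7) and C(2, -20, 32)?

AB = (8, 0, -12) and AC = (0, -24, 27), so a normal is n = AB × AC = (-288, -216, -192).
n = (-288, -216, -192); n·P − (-2400) = -624; |n| = 408; distance = 624/408 = 26/17.

26/17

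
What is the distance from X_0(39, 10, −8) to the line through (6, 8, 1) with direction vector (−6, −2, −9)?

9√13

Direction vector d = (−6, −2, −9).
AP = (33, 2, −9), and AP × d = (−36, 351, −54).
|AP × d|² = 127413 and |d|² = 121, so the distance is √(127413/121) = √1053 = 9√13.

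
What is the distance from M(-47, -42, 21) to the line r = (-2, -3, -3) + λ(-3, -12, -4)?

51

Direction vector d = (-3, -12, -4).
AP = (-45, -39, 24); AP·d = 507, |AP|² = 4122, |d|² = 169.
distance² = |AP|² − (AP·d)²/|d|² = 4122 − 257049/169 = 2601, so the distance is 51.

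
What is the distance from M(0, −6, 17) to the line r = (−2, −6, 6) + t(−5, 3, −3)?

√82

Direction vector d = (−5, 3, −3).
AP = (2, 0, 11), and AP × d = (−33, −49, 6).
|AP × d|² = 3526 and |d|² = 43, so the distance is √(3526/43) = √82.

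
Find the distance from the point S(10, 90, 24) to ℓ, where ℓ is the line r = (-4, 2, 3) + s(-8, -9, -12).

Direction vector d = (-8, -9, -12).
AP = (14, 88, 21), and AP × d = (-867, 0, 578).
|AP × d|² = 1085773 and |d|² = 289, so the distance is √(1085773/289) = √3757 = 17√13.

17√13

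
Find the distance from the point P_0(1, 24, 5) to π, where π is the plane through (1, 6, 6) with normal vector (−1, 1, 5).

The plane has equation n·(r − (1, 6, 6)) = 0, i.e. n·r = 35.
d = |(-1)·1 + 1·24 + 5·5 − 35| / √(1 + 1 + 25) = |13| / (3√3) = 13√3/9.

13/(3√3)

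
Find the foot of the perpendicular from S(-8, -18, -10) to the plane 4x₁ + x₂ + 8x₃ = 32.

The perpendicular from S has direction n = (4, 1, 8): r = (-8, -18, -10) + λ(4, 1, 8).
Substitute into the plane: n·(S + λn) = 32 gives -130 + 81λ = 32, so λ = 2.
Foot = (-8, -18, -10) + 2·(4, 1, 8) = (0, -16, 6).

(0, -16, 6)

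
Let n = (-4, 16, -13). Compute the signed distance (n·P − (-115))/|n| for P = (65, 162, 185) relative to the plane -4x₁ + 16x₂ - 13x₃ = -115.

2

n·P − (-115) = 42.
|n| = 21, so the signed distance is 42/21 = 2.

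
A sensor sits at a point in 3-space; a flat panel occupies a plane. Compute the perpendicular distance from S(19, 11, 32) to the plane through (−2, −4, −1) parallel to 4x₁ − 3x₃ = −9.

Parallel planes share the normal n = (4, 0, −3); since (−2, −4, −1) lies on the plane, its equation is 4x₁ − 3x₃ = -5.
n = (4, 0, −3); n·P − (-5) = -15; |n| = 5; distance = 15/5 = 3.

3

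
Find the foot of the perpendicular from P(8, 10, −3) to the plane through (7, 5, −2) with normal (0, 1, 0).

(8, 5, -3)

n = (0, 1, 0), |n|² = 1, and n·P − 5 = 5.
t = 5/1 = 5, so the foot is P − t·n = (8, 10, −3) − 5·(0, 1, 0) = (8, 5, −3).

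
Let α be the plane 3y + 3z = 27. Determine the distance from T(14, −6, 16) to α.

√2/2

n = (0, 3, 3); n·P − 27 = 3; |n| = 3√2; distance = 3/(3√2) = 1/√2.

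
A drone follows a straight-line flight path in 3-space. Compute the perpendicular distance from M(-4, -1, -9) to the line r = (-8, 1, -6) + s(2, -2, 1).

2√5

Direction vector d = (2, -2, 1).
AP = (4, -2, -3), and AP × d = (-8, -10, -4).
|AP × d|² = 180 and |d|² = 9, so the distance is √(180/9) = √20 = 2√5.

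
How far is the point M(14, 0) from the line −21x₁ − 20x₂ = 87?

d = |(-21)·14 + (-20)·0 − 87| / √(441 + 400) = |-381|/29 = 381/29.

381/29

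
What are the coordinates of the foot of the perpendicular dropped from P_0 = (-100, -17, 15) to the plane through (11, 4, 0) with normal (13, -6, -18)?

The perpendicular from P_0 has direction n = (13, -6, -18): r = (-100, -17, 15) + λ(13, -6, -18).
Substitute into the plane: n·(P_0 + λn) = 119 gives -1468 + 529λ = 119, so λ = 3.
Foot = (-100, -17, 15) + 3·(13, -6, -18) = (-61, -35, -39).

(-61, -35, -39)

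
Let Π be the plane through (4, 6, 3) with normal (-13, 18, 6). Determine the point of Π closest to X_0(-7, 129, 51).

(58, 39, 21)

The perpendicular from X_0 has direction n = (-13, 18, 6): r = (-7, 129, 51) + t(-13, 18, 6).
Substitute into the plane: n·(X_0 + tn) = 74 gives 2719 + 529t = 74, so t = -5.
Foot = (-7, 129, 51) + (-5)·(-13, 18, 6) = (58, 39, 21).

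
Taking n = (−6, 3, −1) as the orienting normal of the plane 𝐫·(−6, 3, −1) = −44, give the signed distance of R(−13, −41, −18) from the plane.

17/√46

n·R − (-44) = 17.
|n| = √46, so the signed distance is 17/√46.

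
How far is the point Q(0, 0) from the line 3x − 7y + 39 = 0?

d = |3·0 + (-7)·0 − (-39)| / √(9 + 49) = |39|/√58 = 39√58/58.

39/√58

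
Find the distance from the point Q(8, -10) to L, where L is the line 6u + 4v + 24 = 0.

16√13/13

The normal to the line is n = (6, 4) with |n| = 2√13.
|n·Q − (-24)| = |8 − (-24)| = 32, so the distance is 32/(2√13) = 16/√13.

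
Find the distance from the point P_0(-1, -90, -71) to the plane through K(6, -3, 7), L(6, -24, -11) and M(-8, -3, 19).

KL = (0, -21, -18) and KM = (-14, 0, 12), so a normal is n = KL × KM = (-252, 252, -294).
n = (-252, 252, -294); n·P − (-4326) = 2772; |n| = 462; distance = 2772/462 = 6.

6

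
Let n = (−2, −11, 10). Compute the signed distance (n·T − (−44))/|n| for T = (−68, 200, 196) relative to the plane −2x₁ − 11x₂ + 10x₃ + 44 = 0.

-4

n·T − (-44) = -60.
|n| = 15, so the signed distance is -60/15 = -4.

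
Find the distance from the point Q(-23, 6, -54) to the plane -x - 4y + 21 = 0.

20/√17

Normal vector n = (-1, -4, 0), and n·(-23, 6, -54) - (-21) = 20.
|n| = √(1 + 16 + 0) = √17, so the distance is |20|/√17 = 20/√17.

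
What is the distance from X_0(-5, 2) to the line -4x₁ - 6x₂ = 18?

d = |(-4)·(-5) + (-6)·2 − 18| / √(16 + 36) = |-10|/(2√13) = 5√13/13.

5√13/13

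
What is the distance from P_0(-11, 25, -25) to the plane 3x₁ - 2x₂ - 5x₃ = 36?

6/√38

Normal vector n = (3, -2, -5), and n·(-11, 25, -25) - 36 = 6.
|n| = √(9 + 4 + 25) = √38, so the distance is |6|/√38 = 3√38/19.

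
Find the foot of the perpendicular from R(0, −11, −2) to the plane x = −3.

(-3, -11, -2)

The perpendicular from R has direction n = (1, 0, 0): r = (0, −11, −2) + t(1, 0, 0).
Substitute into the plane: n·(R + tn) = -3 gives 0 + 1t = -3, so t = -3.
Foot = (0, −11, −2) + (-3)·(1, 0, 0) = (−3, −11, −2).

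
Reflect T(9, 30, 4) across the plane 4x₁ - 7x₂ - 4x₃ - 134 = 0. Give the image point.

(41, -26, -28)

With n = (4, -7, -4), the signed offset is (n·T − 134)/|n|² = -324/81 = -4.
T' = T − 2t·n = (9, 30, 4) − (-8)·(4, -7, -4) = (41, -26, -28).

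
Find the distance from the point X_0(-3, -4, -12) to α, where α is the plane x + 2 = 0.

1

d = |1·(-3) − (-2)| / √(1 + 0 + 0) = |-1| / 1 = 1.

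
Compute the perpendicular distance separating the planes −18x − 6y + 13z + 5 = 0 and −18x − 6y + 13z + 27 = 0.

22/23

With common normal n = (−18, −6, 13) (|n| = 23), the distance is |(-5) − (-27)|/|n| = 22/23.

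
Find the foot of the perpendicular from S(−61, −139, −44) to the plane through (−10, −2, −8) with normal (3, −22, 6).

n = (3, −22, 6), |n|² = 529, and n·S − (-34) = 2645.
t = 2645/529 = 5, so the foot is S − t·n = (−61, −139, −44) − 5·(3, −22, 6) = (−76, −29, −74).

(-76, -29, -74)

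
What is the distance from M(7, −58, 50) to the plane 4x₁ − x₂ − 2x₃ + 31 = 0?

n = (4, −1, −2); n·P − (-31) = 17; |n| = √21; distance = 17/√21 = 17√21/21.

17√21/21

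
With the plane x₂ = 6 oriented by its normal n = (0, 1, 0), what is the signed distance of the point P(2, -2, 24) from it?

n·P − 6 = -8.
|n| = 1, so the signed distance is -8/1 = -8.

-8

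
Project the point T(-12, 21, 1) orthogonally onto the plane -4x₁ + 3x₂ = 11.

n = (-4, 3, 0), |n|² = 25, and n·T − 11 = 100.
t = 100/25 = 4, so the foot is T − t·n = (-12, 21, 1) − 4·(-4, 3, 0) = (4, 9, 1).

(4, 9, 1)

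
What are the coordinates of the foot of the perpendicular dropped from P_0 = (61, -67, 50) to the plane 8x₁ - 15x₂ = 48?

(21, 8, 50)

n = (8, -15, 0), |n|² = 289, and n·P_0 − 48 = 1445.
t = 1445/289 = 5, so the foot is P_0 − t·n = (61, -67, 50) − 5·(8, -15, 0) = (21, 8, 50).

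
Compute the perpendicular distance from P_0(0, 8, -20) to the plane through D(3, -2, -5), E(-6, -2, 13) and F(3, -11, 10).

DE = (-9, 0, 18) and DF = (0, -9, 15), so a normal is n = DE × DF = (162, 135, 81).
n = (162, 135, 81); n·P − (-189) = -351; |n| = 27√70; distance = 351/(27√70) = 13√70/70.

13√70/70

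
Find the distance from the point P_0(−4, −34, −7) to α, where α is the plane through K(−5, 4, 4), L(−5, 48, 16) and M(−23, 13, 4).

17/23

KL = (0, 44, 12) and KM = (−18, 9, 0), so a normal is n = KL × KM = (−108, −216, 792).
n = (−108, −216, 792); n·P − 2844 = -612; |n| = 828; distance = 612/828 = 17/23.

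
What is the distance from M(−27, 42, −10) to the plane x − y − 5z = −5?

14√3/9

n = (1, −1, −5); n·P − (-5) = -14; |n| = 3√3; distance = 14/(3√3).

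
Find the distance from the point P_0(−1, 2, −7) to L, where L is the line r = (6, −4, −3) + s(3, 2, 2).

Direction vector d = (3, 2, 2).
AP = (−7, 6, −4), and AP × d = (20, 2, −32).
|AP × d|² = 1428 and |d|² = 17, so the distance is √(1428/17) = √84 = 2√21.

2√21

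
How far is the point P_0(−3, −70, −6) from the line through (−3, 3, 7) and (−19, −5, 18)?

A direction vector is d = (−16, −8, 11).
AP = (0, −73, −13); AP·d = 441, |AP|² = 5498, |d|² = 441.
distance² = |AP|² − (AP·d)²/|d|² = 5498 − 194481/441 = 5057, so the distance is √5057.

√5057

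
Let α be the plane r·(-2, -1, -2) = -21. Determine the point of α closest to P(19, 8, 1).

(13, 5, -5)

The perpendicular from P has direction n = (-2, -1, -2): r = (19, 8, 1) + λ(-2, -1, -2).
Substitute into the plane: n·(P + λn) = -21 gives -48 + 9λ = -21, so λ = 3.
Foot = (19, 8, 1) + 3·(-2, -1, -2) = (13, 5, -5).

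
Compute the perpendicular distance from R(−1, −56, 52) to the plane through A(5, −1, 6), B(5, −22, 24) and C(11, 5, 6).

28/11

AB = (0, −21, 18) and AC = (6, 6, 0), so a normal is n = AB × AC = (−108, 108, 126).
n = (−108, 108, 126); n·P − 108 = 504; |n| = 198; distance = 504/198 = 28/11.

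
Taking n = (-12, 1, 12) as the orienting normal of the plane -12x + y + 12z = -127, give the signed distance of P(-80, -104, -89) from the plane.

n·P − (-127) = -85.
|n| = 17, so the signed distance is -85/17 = -5.

-5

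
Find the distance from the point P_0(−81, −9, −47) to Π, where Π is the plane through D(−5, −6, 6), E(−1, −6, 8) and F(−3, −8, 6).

27/√6

DE = (4, 0, 2) and DF = (2, −2, 0), so a normal is n = DE × DF = (4, 4, −8).
n = (4, 4, −8); n·P − (-92) = 108; |n| = 4√6; distance = 108/(4√6) = 27/√6.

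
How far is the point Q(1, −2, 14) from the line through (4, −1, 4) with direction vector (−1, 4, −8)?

√29

Direction vector d = (−1, 4, −8).
AP = (−3, −1, 10), and AP × d = (−32, −34, −13).
|AP × d|² = 2349 and |d|² = 81, so the distance is √(2349/81) = √29.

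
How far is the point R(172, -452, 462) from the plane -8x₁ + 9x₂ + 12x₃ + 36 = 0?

Normal vector n = (-8, 9, 12), and n·(172, -452, 462) - (-36) = 136.
|n| = √(64 + 81 + 144) = 17, so the distance is |136|/17 = 8.

8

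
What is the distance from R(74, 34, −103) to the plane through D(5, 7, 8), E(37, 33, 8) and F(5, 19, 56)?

DE = (32, 26, 0) and DF = (0, 12, 48), so a normal is n = DE × DF = (1248, −1536, 384).
n = (1248, −1536, 384); n·P − (-1440) = 2016; |n| = 2016; distance = 2016/2016 = 1.

1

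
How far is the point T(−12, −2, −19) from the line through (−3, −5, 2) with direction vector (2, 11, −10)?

Direction vector d = (2, 11, −10).
AP = (−9, 3, −21), and AP × d = (201, −132, −105).
|AP × d|² = 68850 and |d|² = 225, so the distance is √(68850/225) = √306 = 3√34.

3√34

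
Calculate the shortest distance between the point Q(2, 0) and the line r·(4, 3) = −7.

The normal to the line is n = (4, 3) with |n| = 5.
|n·Q − (-7)| = |8 − (-7)| = 15, so the distance is 15/5 = 3.

3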